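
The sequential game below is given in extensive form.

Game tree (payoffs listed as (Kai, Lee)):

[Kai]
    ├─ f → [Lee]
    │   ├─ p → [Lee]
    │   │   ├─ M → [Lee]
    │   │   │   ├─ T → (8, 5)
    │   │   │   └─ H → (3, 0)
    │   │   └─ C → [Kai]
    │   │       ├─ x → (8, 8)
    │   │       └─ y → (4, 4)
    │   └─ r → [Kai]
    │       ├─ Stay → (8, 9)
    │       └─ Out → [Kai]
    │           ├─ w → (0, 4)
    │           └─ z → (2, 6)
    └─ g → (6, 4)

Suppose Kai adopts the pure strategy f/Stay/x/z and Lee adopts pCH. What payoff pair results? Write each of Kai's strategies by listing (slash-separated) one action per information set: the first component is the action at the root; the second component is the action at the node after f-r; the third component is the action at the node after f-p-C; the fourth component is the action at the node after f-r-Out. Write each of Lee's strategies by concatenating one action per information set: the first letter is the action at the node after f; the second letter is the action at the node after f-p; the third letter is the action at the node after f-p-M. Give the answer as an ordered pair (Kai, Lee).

(8, 8)

Trace the play path from the root:
  Kai plays f
  Lee plays p at [f]
  Lee plays C at [f-p]
  Kai plays x at [f-p-C]
→ terminal payoff (8, 8).
(Kai's choice at the node after f-r is never reached on this path, so it doesn't affect the outcome.)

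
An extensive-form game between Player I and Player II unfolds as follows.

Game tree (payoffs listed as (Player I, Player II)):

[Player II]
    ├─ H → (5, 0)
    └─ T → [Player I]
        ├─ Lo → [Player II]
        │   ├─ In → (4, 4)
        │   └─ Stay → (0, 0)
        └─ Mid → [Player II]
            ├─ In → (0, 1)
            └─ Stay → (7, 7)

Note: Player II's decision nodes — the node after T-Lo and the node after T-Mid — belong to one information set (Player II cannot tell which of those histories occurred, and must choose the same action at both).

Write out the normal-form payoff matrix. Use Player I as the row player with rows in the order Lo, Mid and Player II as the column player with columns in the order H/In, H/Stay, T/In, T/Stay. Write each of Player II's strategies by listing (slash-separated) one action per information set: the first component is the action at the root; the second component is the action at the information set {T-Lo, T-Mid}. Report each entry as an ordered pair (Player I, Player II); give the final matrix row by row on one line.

         H/In   H/Stay     T/In   T/Stay
  Lo    (5,0)    (5,0)    (4,4)    (0,0)
 Mid    (5,0)    (5,0)    (0,1)    (7,7)

Lo: (5,0) (5,0) (4,4) (0,0) | Mid: (5,0) (5,0) (0,1) (7,7)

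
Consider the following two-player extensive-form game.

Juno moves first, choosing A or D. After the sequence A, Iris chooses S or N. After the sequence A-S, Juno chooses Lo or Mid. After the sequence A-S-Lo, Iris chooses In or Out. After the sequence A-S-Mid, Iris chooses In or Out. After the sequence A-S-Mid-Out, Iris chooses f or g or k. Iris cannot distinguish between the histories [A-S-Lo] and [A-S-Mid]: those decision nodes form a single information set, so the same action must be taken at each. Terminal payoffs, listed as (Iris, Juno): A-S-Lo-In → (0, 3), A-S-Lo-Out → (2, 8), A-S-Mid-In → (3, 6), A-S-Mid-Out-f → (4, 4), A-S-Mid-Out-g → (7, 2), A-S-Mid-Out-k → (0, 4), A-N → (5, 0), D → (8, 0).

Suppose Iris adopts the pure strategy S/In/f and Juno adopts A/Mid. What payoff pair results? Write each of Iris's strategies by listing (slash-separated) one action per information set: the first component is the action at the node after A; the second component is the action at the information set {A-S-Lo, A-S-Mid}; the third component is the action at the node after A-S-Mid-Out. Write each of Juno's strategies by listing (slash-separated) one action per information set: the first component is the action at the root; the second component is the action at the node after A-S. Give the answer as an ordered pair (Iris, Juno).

Trace the play path from the root:
  Juno plays A
  Iris plays S at [A]
  Juno plays Mid at [A-S]
  Iris plays In at [A-S-Mid]
→ terminal payoff (3, 6).
(Iris's choice at the node after A-S-Mid-Out is never reached on this path, so it doesn't affect the outcome.)

(3, 6)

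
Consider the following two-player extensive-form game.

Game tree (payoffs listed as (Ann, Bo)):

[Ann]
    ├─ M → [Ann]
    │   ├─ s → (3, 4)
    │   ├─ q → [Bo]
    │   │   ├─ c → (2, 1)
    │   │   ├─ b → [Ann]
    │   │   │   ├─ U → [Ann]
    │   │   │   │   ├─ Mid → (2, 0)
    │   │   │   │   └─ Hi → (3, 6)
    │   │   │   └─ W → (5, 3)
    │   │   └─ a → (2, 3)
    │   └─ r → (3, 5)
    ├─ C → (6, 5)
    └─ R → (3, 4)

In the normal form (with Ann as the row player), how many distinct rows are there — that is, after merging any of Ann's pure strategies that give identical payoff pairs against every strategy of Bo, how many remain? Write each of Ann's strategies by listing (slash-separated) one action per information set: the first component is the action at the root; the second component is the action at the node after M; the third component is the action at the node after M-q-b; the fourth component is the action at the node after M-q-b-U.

Ann has 36 pure strategies: M/s/U/Mid, M/s/U/Hi, M/s/W/Mid, M/s/W/Hi, M/q/U/Mid, M/q/U/Hi, M/q/W/Mid, M/q/W/Hi, M/r/U/Mid, M/r/U/Hi, M/r/W/Mid, M/r/W/Hi, C/s/U/Mid, C/s/U/Hi, C/s/W/Mid, C/s/W/Hi, C/q/U/Mid, C/q/U/Hi, C/q/W/Mid, C/q/W/Hi, C/r/U/Mid, C/r/U/Hi, C/r/W/Mid, C/r/W/Hi, R/s/U/Mid, R/s/U/Hi, R/s/W/Mid, R/s/W/Hi, R/q/U/Mid, R/q/U/Hi, R/q/W/Mid, R/q/W/Hi, R/r/U/Mid, R/r/U/Hi, R/r/W/Mid, R/r/W/Hi. Columns: c, b, a.
{M/s/U/Mid, M/s/U/Hi, M/s/W/Mid, M/s/W/Hi, R/s/U/Mid, R/s/U/Hi, R/s/W/Mid, R/s/W/Hi, R/q/U/Mid, R/q/U/Hi, R/q/W/Mid, R/q/W/Hi, R/r/U/Mid, R/r/U/Hi, R/r/W/Mid, R/r/W/Hi} → row (3,4) (3,4) (3,4)
{M/q/U/Mid} → row (2,1) (2,0) (2,3)
{M/q/U/Hi} → row (2,1) (3,6) (2,3)
{M/q/W/Mid, M/q/W/Hi} → row (2,1) (5,3) (2,3)
{M/r/U/Mid, M/r/U/Hi, M/r/W/Mid, M/r/W/Hi} → row (3,5) (3,5) (3,5)
{C/s/U/Mid, C/s/U/Hi, C/s/W/Mid, C/s/W/Hi, C/q/U/Mid, C/q/U/Hi, C/q/W/Mid, C/q/W/Hi, C/r/U/Mid, C/r/U/Hi, C/r/W/Mid, C/r/W/Hi} → row (6,5) (6,5) (6,5)
That's 6 distinct rows out of 36 strategies.

6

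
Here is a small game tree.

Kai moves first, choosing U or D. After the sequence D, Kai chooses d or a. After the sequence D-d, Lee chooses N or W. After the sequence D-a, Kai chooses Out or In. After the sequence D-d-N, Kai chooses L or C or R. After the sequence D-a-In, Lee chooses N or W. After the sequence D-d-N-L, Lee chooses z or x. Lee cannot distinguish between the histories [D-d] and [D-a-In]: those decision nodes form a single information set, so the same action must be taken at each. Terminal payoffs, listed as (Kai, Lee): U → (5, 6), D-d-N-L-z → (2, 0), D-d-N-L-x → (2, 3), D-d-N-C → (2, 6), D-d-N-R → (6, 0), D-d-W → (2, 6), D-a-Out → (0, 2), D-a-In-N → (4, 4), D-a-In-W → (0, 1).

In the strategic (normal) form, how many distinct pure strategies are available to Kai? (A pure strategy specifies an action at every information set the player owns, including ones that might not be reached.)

24

Kai owns the root with actions {U, D} — two choices.
Kai owns the node after D with actions {d, a} — two choices.
Kai owns the node after D-a with actions {Out, In} — two choices.
Kai owns the node after D-d-N with actions {L, C, R} — three choices.
A pure strategy fixes one action at each information set independently, so the count is the product 2 × 2 × 2 × 3 = 24.
(For reference, Lee has 4 pure strategies, giving a 24×4 normal-form matrix.)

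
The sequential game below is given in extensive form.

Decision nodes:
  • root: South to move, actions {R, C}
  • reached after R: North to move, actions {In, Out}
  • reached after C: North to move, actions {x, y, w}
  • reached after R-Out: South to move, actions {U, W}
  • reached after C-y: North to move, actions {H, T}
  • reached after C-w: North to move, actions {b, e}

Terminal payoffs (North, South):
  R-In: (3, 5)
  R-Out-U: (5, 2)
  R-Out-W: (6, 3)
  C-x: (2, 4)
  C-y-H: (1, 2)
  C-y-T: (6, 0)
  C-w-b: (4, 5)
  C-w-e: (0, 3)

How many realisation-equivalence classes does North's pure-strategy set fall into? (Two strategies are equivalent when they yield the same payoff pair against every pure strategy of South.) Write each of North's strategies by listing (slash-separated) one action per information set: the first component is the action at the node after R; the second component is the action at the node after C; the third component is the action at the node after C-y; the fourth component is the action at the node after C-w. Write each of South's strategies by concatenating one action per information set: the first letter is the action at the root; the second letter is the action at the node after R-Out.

10

North has 24 pure strategies: In/x/H/b, In/x/H/e, In/x/T/b, In/x/T/e, In/y/H/b, In/y/H/e, In/y/T/b, In/y/T/e, In/w/H/b, In/w/H/e, In/w/T/b, In/w/T/e, Out/x/H/b, Out/x/H/e, Out/x/T/b, Out/x/T/e, Out/y/H/b, Out/y/H/e, Out/y/T/b, Out/y/T/e, Out/w/H/b, Out/w/H/e, Out/w/T/b, Out/w/T/e. Columns: RU, RW, CU, CW.
{In/x/H/b, In/x/H/e, In/x/T/b, In/x/T/e} → row (3,5) (3,5) (2,4) (2,4)
{In/y/H/b, In/y/H/e} → row (3,5) (3,5) (1,2) (1,2)
{In/y/T/b, In/y/T/e} → row (3,5) (3,5) (6,0) (6,0)
{In/w/H/b, In/w/T/b} → row (3,5) (3,5) (4,5) (4,5)
{In/w/H/e, In/w/T/e} → row (3,5) (3,5) (0,3) (0,3)
{Out/x/H/b, Out/x/H/e, Out/x/T/b, Out/x/T/e} → row (5,2) (6,3) (2,4) (2,4)
{Out/y/H/b, Out/y/H/e} → row (5,2) (6,3) (1,2) (1,2)
{Out/y/T/b, Out/y/T/e} → row (5,2) (6,3) (6,0) (6,0)
{Out/w/H/b, Out/w/T/b} → row (5,2) (6,3) (4,5) (4,5)
{Out/w/H/e, Out/w/T/e} → row (5,2) (6,3) (0,3) (0,3)
That's 10 distinct rows out of 24 strategies.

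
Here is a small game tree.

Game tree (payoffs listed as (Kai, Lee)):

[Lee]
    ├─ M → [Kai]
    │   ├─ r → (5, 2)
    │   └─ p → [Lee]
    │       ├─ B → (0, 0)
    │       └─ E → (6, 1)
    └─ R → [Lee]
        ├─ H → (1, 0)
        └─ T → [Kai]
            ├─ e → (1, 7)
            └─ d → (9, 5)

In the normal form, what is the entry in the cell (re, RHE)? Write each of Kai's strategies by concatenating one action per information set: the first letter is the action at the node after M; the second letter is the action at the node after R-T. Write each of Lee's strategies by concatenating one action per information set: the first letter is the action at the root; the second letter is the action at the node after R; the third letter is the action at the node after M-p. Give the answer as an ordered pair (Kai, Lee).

(1, 0)

Trace the play path from the root:
  Lee plays R
  Lee plays H at [R]
→ terminal payoff (1, 0).
(Kai's choice at the node after M is never reached on this path, so it doesn't affect the outcome.)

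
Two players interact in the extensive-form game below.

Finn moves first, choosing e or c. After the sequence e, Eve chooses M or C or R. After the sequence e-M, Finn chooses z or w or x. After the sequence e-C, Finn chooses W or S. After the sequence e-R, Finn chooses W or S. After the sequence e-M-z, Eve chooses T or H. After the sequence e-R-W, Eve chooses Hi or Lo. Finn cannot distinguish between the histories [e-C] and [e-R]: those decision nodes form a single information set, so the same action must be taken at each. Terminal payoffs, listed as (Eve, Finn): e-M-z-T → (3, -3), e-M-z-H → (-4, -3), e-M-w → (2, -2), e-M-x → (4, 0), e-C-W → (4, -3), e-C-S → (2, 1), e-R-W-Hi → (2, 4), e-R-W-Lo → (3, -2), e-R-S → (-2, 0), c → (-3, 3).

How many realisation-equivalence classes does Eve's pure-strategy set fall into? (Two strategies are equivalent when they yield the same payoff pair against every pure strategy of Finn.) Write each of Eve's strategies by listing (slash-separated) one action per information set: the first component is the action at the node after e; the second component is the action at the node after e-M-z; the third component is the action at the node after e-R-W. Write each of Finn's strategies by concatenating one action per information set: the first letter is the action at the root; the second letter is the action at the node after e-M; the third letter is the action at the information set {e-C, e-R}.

Eve has 12 pure strategies: M/T/Hi, M/T/Lo, M/H/Hi, M/H/Lo, C/T/Hi, C/T/Lo, C/H/Hi, C/H/Lo, R/T/Hi, R/T/Lo, R/H/Hi, R/H/Lo. Columns: ezW, ezS, ewW, ewS, exW, exS, czW, czS, cwW, cwS, cxW, cxS.
{M/T/Hi, M/T/Lo} → row (3,-3) (3,-3) (2,-2) (2,-2) (4,0) (4,0) (-3,3) (-3,3) (-3,3) (-3,3) (-3,3) (-3,3)
{M/H/Hi, M/H/Lo} → row (-4,-3) (-4,-3) (2,-2) (2,-2) (4,0) (4,0) (-3,3) (-3,3) (-3,3) (-3,3) (-3,3) (-3,3)
{C/T/Hi, C/T/Lo, C/H/Hi, C/H/Lo} → row (4,-3) (2,1) (4,-3) (2,1) (4,-3) (2,1) (-3,3) (-3,3) (-3,3) (-3,3) (-3,3) (-3,3)
{R/T/Hi, R/H/Hi} → row (2,4) (-2,0) (2,4) (-2,0) (2,4) (-2,0) (-3,3) (-3,3) (-3,3) (-3,3) (-3,3) (-3,3)
{R/T/Lo, R/H/Lo} → row (3,-2) (-2,0) (3,-2) (-2,0) (3,-2) (-2,0) (-3,3) (-3,3) (-3,3) (-3,3) (-3,3) (-3,3)
That's 5 distinct rows out of 12 strategies.

5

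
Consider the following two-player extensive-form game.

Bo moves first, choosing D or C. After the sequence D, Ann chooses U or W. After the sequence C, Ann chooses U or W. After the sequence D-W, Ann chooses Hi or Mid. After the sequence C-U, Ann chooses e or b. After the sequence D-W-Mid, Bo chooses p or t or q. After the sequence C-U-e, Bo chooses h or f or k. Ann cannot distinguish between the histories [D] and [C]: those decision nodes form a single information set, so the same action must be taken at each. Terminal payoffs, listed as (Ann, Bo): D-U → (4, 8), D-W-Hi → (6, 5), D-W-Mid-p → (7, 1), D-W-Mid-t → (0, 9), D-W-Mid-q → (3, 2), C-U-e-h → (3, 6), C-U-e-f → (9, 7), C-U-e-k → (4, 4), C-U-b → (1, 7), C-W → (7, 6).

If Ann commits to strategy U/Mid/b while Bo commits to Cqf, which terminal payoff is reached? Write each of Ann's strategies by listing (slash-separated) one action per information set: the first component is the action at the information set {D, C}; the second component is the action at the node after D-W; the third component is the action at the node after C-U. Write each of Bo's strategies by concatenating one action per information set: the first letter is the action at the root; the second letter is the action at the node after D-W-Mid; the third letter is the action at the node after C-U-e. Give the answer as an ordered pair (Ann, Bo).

(1, 7)

Trace the play path from the root:
  Bo plays C
  Ann plays U at [C]
  Ann plays b at [C-U]
→ terminal payoff (1, 7).
(Ann's choice at the node after D-W is never reached on this path, so it doesn't affect the outcome.)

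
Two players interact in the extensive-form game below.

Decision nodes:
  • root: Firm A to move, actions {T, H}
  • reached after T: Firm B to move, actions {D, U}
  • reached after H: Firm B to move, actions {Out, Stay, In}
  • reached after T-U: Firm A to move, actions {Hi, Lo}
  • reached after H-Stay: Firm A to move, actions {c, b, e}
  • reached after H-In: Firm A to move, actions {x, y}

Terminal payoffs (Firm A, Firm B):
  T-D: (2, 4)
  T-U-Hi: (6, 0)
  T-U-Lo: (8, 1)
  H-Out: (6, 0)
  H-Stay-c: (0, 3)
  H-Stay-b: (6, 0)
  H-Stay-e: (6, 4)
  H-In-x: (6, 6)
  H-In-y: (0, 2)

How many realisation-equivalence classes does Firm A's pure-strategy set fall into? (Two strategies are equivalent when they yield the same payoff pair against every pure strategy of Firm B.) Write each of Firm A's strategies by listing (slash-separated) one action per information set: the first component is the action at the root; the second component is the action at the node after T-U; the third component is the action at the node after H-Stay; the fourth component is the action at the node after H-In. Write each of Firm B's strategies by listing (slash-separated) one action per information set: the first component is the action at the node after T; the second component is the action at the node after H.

8

Firm A has 24 pure strategies: T/Hi/c/x, T/Hi/c/y, T/Hi/b/x, T/Hi/b/y, T/Hi/e/x, T/Hi/e/y, T/Lo/c/x, T/Lo/c/y, T/Lo/b/x, T/Lo/b/y, T/Lo/e/x, T/Lo/e/y, H/Hi/c/x, H/Hi/c/y, H/Hi/b/x, H/Hi/b/y, H/Hi/e/x, H/Hi/e/y, H/Lo/c/x, H/Lo/c/y, H/Lo/b/x, H/Lo/b/y, H/Lo/e/x, H/Lo/e/y. Columns: D/Out, D/Stay, D/In, U/Out, U/Stay, U/In.
{T/Hi/c/x, T/Hi/c/y, T/Hi/b/x, T/Hi/b/y, T/Hi/e/x, T/Hi/e/y} → row (2,4) (2,4) (2,4) (6,0) (6,0) (6,0)
{T/Lo/c/x, T/Lo/c/y, T/Lo/b/x, T/Lo/b/y, T/Lo/e/x, T/Lo/e/y} → row (2,4) (2,4) (2,4) (8,1) (8,1) (8,1)
{H/Hi/c/x, H/Lo/c/x} → row (6,0) (0,3) (6,6) (6,0) (0,3) (6,6)
{H/Hi/c/y, H/Lo/c/y} → row (6,0) (0,3) (0,2) (6,0) (0,3) (0,2)
{H/Hi/b/x, H/Lo/b/x} → row (6,0) (6,0) (6,6) (6,0) (6,0) (6,6)
{H/Hi/b/y, H/Lo/b/y} → row (6,0) (6,0) (0,2) (6,0) (6,0) (0,2)
{H/Hi/e/x, H/Lo/e/x} → row (6,0) (6,4) (6,6) (6,0) (6,4) (6,6)
{H/Hi/e/y, H/Lo/e/y} → row (6,0) (6,4) (0,2) (6,0) (6,4) (0,2)
That's 8 distinct rows out of 24 strategies.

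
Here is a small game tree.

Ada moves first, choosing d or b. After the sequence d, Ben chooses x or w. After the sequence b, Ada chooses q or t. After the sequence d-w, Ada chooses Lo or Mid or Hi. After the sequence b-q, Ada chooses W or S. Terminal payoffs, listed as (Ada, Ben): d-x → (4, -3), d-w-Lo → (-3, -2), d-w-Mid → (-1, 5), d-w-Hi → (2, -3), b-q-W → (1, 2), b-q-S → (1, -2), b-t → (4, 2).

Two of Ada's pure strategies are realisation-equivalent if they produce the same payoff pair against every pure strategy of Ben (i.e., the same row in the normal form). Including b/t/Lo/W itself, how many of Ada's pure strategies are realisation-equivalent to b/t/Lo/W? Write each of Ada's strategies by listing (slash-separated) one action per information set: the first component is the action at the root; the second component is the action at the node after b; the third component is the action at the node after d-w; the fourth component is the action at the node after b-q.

6

Row for b/t/Lo/W (columns x, w): (4,2) (4,2).
Under b/t/Lo/W, Ada's choice at the node after d-w and at the node after b-q can never be reached regardless of what Ben does, so varying those choices leaves every outcome unchanged.
Holding the reachable choices fixed and varying the unreachable ones freely already gives 3 × 2 = 6 equivalent strategies.
No other strategy reproduces this row, so those 6 are the full class: b/t/Lo/W, b/t/Lo/S, b/t/Mid/W, b/t/Mid/S, b/t/Hi/W, b/t/Hi/S.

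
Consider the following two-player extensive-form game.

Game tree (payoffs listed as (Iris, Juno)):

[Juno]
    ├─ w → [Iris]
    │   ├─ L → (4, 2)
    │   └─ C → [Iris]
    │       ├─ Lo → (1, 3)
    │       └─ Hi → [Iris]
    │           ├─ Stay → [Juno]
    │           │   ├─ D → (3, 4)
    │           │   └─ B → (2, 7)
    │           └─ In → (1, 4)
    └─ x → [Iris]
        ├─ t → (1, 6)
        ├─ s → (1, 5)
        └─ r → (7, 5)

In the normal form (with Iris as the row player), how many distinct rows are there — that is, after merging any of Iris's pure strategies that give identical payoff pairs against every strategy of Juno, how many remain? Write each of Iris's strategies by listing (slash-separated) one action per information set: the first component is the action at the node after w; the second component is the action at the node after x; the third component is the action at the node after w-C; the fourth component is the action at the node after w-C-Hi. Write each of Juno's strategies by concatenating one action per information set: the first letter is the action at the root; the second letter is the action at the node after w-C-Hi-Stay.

Iris has 24 pure strategies: L/t/Lo/Stay, L/t/Lo/In, L/t/Hi/Stay, L/t/Hi/In, L/s/Lo/Stay, L/s/Lo/In, L/s/Hi/Stay, L/s/Hi/In, L/r/Lo/Stay, L/r/Lo/In, L/r/Hi/Stay, L/r/Hi/In, C/t/Lo/Stay, C/t/Lo/In, C/t/Hi/Stay, C/t/Hi/In, C/s/Lo/Stay, C/s/Lo/In, C/s/Hi/Stay, C/s/Hi/In, C/r/Lo/Stay, C/r/Lo/In, C/r/Hi/Stay, C/r/Hi/In. Columns: wD, wB, xD, xB.
{L/t/Lo/Stay, L/t/Lo/In, L/t/Hi/Stay, L/t/Hi/In} → row (4,2) (4,2) (1,6) (1,6)
{L/s/Lo/Stay, L/s/Lo/In, L/s/Hi/Stay, L/s/Hi/In} → row (4,2) (4,2) (1,5) (1,5)
{L/r/Lo/Stay, L/r/Lo/In, L/r/Hi/Stay, L/r/Hi/In} → row (4,2) (4,2) (7,5) (7,5)
{C/t/Lo/Stay, C/t/Lo/In} → row (1,3) (1,3) (1,6) (1,6)
{C/t/Hi/Stay} → row (3,4) (2,7) (1,6) (1,6)
{C/t/Hi/In} → row (1,4) (1,4) (1,6) (1,6)
{C/s/Lo/Stay, C/s/Lo/In} → row (1,3) (1,3) (1,5) (1,5)
{C/s/Hi/Stay} → row (3,4) (2,7) (1,5) (1,5)
{C/s/Hi/In} → row (1,4) (1,4) (1,5) (1,5)
{C/r/Lo/Stay, C/r/Lo/In} → row (1,3) (1,3) (7,5) (7,5)
{C/r/Hi/Stay} → row (3,4) (2,7) (7,5) (7,5)
{C/r/Hi/In} → row (1,4) (1,4) (7,5) (7,5)
That's 12 distinct rows out of 24 strategies.

12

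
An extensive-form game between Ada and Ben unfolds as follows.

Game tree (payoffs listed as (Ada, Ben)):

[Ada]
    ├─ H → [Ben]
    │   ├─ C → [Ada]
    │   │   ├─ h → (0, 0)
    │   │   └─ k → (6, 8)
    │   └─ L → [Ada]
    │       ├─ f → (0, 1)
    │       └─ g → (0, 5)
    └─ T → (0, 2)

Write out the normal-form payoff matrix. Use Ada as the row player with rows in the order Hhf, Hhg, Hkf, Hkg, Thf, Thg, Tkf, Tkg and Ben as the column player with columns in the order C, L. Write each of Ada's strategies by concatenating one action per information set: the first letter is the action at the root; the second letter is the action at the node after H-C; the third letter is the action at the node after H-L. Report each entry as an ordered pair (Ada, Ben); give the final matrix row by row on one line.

Hhf: (0,0) (0,1) | Hhg: (0,0) (0,5) | Hkf: (6,8) (0,1) | Hkg: (6,8) (0,5) | Thf: (0,2) (0,2) | Thg: (0,2) (0,2) | Tkf: (0,2) (0,2) | Tkg: (0,2) (0,2)

Row Hhf: C→(0,0), L→(0,1)
Row Hhg: C→(0,0), L→(0,5)
Row Hkf: C→(6,8), L→(0,1)
Row Hkg: C→(6,8), L→(0,5)
Row Thf: C→(0,2), L→(0,2)
Row Thg: C→(0,2), L→(0,2)
Row Tkf: C→(0,2), L→(0,2)
Row Tkg: C→(0,2), L→(0,2)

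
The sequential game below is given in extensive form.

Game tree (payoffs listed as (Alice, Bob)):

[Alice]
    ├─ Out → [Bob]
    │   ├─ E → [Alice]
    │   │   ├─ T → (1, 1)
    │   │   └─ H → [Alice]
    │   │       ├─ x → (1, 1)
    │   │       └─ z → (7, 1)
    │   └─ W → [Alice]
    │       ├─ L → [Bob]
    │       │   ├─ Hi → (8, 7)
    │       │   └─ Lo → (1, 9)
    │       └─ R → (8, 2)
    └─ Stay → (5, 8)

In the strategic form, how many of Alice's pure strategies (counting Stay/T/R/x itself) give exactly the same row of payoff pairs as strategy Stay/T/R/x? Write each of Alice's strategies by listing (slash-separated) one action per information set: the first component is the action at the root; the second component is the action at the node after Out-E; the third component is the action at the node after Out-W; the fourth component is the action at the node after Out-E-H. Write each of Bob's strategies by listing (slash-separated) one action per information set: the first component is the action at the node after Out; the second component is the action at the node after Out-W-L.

8

Row for Stay/T/R/x (columns E/Hi, E/Lo, W/Hi, W/Lo): (5,8) (5,8) (5,8) (5,8).
Under Stay/T/R/x, Alice's choice at the node after Out-E and at the node after Out-W and at the node after Out-E-H can never be reached regardless of what Bob does, so varying those choices leaves every outcome unchanged.
Holding the reachable choices fixed and varying the unreachable ones freely already gives 2 × 2 × 2 = 8 equivalent strategies.
No other strategy reproduces this row, so those 8 are the full class: Stay/T/L/x, Stay/T/L/z, Stay/T/R/x, Stay/T/R/z, Stay/H/L/x, Stay/H/L/z, Stay/H/R/x, Stay/H/R/z.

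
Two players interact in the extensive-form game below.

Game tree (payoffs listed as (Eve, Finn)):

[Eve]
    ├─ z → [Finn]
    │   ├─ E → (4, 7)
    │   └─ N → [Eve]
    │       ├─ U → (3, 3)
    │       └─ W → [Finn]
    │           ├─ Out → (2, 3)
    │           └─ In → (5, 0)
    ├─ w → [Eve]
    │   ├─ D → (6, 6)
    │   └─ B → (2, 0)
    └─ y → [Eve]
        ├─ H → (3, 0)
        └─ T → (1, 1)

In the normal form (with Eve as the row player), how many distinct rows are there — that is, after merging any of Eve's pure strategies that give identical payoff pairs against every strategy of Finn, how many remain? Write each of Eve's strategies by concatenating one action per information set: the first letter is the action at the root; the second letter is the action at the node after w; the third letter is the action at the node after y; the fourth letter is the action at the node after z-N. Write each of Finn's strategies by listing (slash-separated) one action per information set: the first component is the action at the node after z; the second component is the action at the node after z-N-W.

Eve has 24 pure strategies: zDHU, zDHW, zDTU, zDTW, zBHU, zBHW, zBTU, zBTW, wDHU, wDHW, wDTU, wDTW, wBHU, wBHW, wBTU, wBTW, yDHU, yDHW, yDTU, yDTW, yBHU, yBHW, yBTU, yBTW. Columns: E/Out, E/In, N/Out, N/In.
{zDHU, zDTU, zBHU, zBTU} → row (4,7) (4,7) (3,3) (3,3)
{zDHW, zDTW, zBHW, zBTW} → row (4,7) (4,7) (2,3) (5,0)
{wDHU, wDHW, wDTU, wDTW} → row (6,6) (6,6) (6,6) (6,6)
{wBHU, wBHW, wBTU, wBTW} → row (2,0) (2,0) (2,0) (2,0)
{yDHU, yDHW, yBHU, yBHW} → row (3,0) (3,0) (3,0) (3,0)
{yDTU, yDTW, yBTU, yBTW} → row (1,1) (1,1) (1,1) (1,1)
That's 6 distinct rows out of 24 strategies.

6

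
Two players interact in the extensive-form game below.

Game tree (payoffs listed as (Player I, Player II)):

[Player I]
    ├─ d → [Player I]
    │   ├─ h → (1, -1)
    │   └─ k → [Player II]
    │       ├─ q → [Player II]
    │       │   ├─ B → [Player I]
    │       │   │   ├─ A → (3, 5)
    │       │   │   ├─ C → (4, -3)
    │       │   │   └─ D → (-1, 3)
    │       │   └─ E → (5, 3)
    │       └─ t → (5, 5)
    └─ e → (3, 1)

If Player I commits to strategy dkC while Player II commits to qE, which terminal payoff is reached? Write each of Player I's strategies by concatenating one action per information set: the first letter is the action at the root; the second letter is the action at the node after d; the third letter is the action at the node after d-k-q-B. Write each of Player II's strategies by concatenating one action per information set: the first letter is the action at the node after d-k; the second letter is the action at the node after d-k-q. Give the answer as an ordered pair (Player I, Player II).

Trace the play path from the root:
  Player I plays d
  Player I plays k at [d]
  Player II plays q at [d-k]
  Player II plays E at [d-k-q]
→ terminal payoff (5, 3).
(Player I's choice at the node after d-k-q-B is never reached on this path, so it doesn't affect the outcome.)

(5, 3)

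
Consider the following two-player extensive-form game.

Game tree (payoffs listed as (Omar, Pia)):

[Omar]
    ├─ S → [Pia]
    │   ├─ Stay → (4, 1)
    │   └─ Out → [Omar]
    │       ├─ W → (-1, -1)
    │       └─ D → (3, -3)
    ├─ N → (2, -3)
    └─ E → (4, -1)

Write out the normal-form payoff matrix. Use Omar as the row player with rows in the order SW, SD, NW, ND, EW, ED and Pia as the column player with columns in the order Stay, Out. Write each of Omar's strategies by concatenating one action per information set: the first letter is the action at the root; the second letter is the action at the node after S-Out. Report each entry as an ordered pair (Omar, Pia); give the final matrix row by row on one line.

Row SW: Stay→(4,1), Out→(-1,-1)
Row SD: Stay→(4,1), Out→(3,-3)
Row NW: Stay→(2,-3), Out→(2,-3)
Row ND: Stay→(2,-3), Out→(2,-3)
Row EW: Stay→(4,-1), Out→(4,-1)
Row ED: Stay→(4,-1), Out→(4,-1)

SW: (4,1) (-1,-1) | SD: (4,1) (3,-3) | NW: (2,-3) (2,-3) | ND: (2,-3) (2,-3) | EW: (4,-1) (4,-1) | ED: (4,-1) (4,-1)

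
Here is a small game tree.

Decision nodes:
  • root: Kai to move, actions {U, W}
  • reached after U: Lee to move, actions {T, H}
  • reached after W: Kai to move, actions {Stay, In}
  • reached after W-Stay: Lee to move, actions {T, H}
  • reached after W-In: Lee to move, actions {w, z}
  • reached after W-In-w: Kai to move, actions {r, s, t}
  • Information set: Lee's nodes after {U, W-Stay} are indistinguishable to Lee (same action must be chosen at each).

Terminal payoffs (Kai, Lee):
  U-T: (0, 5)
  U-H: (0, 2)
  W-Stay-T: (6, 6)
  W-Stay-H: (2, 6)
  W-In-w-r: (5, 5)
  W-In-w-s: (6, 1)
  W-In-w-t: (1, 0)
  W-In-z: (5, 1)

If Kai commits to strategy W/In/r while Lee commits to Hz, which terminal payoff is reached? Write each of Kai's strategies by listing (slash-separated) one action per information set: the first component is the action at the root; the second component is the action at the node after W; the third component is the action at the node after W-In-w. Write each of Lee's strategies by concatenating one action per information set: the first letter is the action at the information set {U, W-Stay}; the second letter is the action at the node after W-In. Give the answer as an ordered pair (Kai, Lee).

Trace the play path from the root:
  Kai plays W
  Kai plays In at [W]
  Lee plays z at [W-In]
→ terminal payoff (5, 1).
(Kai's choice at the node after W-In-w is never reached on this path, so it doesn't affect the outcome.)

(5, 1)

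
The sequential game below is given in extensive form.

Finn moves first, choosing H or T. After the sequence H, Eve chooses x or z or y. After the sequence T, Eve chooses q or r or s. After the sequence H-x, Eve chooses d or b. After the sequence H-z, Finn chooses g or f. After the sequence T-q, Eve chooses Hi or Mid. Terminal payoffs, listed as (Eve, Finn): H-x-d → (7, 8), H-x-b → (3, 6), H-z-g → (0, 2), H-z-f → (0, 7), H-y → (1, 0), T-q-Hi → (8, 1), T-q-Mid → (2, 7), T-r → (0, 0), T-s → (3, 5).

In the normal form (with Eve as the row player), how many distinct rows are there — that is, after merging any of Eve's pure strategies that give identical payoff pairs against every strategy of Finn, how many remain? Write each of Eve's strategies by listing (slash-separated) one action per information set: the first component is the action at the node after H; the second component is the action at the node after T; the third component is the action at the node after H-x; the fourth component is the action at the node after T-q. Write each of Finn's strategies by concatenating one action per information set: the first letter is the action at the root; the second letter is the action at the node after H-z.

16

Eve has 36 pure strategies: x/q/d/Hi, x/q/d/Mid, x/q/b/Hi, x/q/b/Mid, x/r/d/Hi, x/r/d/Mid, x/r/b/Hi, x/r/b/Mid, x/s/d/Hi, x/s/d/Mid, x/s/b/Hi, x/s/b/Mid, z/q/d/Hi, z/q/d/Mid, z/q/b/Hi, z/q/b/Mid, z/r/d/Hi, z/r/d/Mid, z/r/b/Hi, z/r/b/Mid, z/s/d/Hi, z/s/d/Mid, z/s/b/Hi, z/s/b/Mid, y/q/d/Hi, y/q/d/Mid, y/q/b/Hi, y/q/b/Mid, y/r/d/Hi, y/r/d/Mid, y/r/b/Hi, y/r/b/Mid, y/s/d/Hi, y/s/d/Mid, y/s/b/Hi, y/s/b/Mid. Columns: Hg, Hf, Tg, Tf.
{x/q/d/Hi} → row (7,8) (7,8) (8,1) (8,1)
{x/q/d/Mid} → row (7,8) (7,8) (2,7) (2,7)
{x/q/b/Hi} → row (3,6) (3,6) (8,1) (8,1)
{x/q/b/Mid} → row (3,6) (3,6) (2,7) (2,7)
{x/r/d/Hi, x/r/d/Mid} → row (7,8) (7,8) (0,0) (0,0)
{x/r/b/Hi, x/r/b/Mid} → row (3,6) (3,6) (0,0) (0,0)
{x/s/d/Hi, x/s/d/Mid} → row (7,8) (7,8) (3,5) (3,5)
{x/s/b/Hi, x/s/b/Mid} → row (3,6) (3,6) (3,5) (3,5)
{z/q/d/Hi, z/q/b/Hi} → row (0,2) (0,7) (8,1) (8,1)
{z/q/d/Mid, z/q/b/Mid} → row (0,2) (0,7) (2,7) (2,7)
{z/r/d/Hi, z/r/d/Mid, z/r/b/Hi, z/r/b/Mid} → row (0,2) (0,7) (0,0) (0,0)
{z/s/d/Hi, z/s/d/Mid, z/s/b/Hi, z/s/b/Mid} → row (0,2) (0,7) (3,5) (3,5)
{y/q/d/Hi, y/q/b/Hi} → row (1,0) (1,0) (8,1) (8,1)
{y/q/d/Mid, y/q/b/Mid} → row (1,0) (1,0) (2,7) (2,7)
{y/r/d/Hi, y/r/d/Mid, y/r/b/Hi, y/r/b/Mid} → row (1,0) (1,0) (0,0) (0,0)
{y/s/d/Hi, y/s/d/Mid, y/s/b/Hi, y/s/b/Mid} → row (1,0) (1,0) (3,5) (3,5)
That's 16 distinct rows out of 36 strategies.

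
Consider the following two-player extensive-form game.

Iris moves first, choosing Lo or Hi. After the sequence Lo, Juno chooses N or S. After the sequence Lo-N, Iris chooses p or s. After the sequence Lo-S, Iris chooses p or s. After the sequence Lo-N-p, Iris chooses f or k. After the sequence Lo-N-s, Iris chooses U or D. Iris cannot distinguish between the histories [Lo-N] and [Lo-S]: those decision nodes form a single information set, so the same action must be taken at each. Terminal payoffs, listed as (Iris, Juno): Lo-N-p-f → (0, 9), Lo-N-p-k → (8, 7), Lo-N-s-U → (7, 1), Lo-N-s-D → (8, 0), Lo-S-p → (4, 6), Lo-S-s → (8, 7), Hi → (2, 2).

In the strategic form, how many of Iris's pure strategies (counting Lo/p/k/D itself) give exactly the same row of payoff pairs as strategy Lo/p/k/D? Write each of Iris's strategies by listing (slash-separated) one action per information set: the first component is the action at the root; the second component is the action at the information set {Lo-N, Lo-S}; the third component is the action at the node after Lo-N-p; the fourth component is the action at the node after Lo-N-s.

2

Row for Lo/p/k/D (columns N, S): (8,7) (4,6).
Under Lo/p/k/D, Iris's choice at the node after Lo-N-s can never be reached regardless of what Juno does, so varying those choices leaves every outcome unchanged.
Holding the reachable choices fixed and varying the unreachable one freely already gives 2 equivalent strategies.
No other strategy reproduces this row, so those 2 are the full class: Lo/p/k/U, Lo/p/k/D.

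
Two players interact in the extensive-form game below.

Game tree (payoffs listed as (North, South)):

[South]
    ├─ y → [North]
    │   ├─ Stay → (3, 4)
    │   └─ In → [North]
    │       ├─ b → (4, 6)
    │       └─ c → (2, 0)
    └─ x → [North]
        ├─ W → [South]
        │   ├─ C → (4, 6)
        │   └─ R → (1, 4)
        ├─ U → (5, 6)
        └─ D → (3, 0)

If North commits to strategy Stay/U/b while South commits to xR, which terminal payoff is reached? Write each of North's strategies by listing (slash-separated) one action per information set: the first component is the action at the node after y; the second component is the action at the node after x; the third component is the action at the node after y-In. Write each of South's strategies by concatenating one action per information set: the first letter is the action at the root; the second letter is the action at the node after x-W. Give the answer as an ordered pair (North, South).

(5, 6)

Trace the play path from the root:
  South plays x
  North plays U at [x]
→ terminal payoff (5, 6).
(North's choice at the node after y is never reached on this path, so it doesn't affect the outcome.)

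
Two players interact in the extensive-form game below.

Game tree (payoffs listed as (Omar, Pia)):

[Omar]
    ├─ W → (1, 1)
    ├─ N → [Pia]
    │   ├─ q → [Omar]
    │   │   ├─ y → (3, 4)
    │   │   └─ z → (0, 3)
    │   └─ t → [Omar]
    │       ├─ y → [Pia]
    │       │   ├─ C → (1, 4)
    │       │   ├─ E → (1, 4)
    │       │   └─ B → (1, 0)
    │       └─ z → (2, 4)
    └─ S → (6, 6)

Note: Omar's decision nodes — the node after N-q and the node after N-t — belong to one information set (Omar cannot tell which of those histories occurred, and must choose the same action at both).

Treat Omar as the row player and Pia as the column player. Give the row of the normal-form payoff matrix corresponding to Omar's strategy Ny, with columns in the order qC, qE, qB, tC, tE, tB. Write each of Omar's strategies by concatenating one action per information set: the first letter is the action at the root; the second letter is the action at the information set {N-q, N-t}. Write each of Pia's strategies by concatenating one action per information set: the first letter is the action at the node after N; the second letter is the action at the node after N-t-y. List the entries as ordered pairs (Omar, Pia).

vs qC: Omar plays N → Pia plays q at [N] → Omar plays y at [N-q] → (3, 4)
vs qE: Omar plays N → Pia plays q at [N] → Omar plays y at [N-q] → (3, 4)
vs qB: Omar plays N → Pia plays q at [N] → Omar plays y at [N-q] → (3, 4)
vs tC: Omar plays N → Pia plays t at [N] → Omar plays y at [N-t] → Pia plays C at [N-t-y] → (1, 4)
vs tE: Omar plays N → Pia plays t at [N] → Omar plays y at [N-t] → Pia plays E at [N-t-y] → (1, 4)
vs tB: Omar plays N → Pia plays t at [N] → Omar plays y at [N-t] → Pia plays B at [N-t-y] → (1, 0)

(3,4) (3,4) (3,4) (1,4) (1,4) (1,0)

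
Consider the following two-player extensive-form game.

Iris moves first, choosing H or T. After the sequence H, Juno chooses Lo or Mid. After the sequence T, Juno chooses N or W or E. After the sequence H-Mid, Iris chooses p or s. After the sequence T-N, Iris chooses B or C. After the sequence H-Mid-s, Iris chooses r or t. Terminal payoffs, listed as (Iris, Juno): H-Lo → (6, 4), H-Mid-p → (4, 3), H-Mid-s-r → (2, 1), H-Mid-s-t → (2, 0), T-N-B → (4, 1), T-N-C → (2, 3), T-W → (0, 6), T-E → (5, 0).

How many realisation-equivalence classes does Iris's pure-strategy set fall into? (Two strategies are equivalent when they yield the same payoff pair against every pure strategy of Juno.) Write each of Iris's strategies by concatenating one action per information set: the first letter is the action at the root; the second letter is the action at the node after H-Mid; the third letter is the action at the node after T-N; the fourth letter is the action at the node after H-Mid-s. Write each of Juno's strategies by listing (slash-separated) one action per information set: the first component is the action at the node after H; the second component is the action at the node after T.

5

Iris has 16 pure strategies: HpBr, HpBt, HpCr, HpCt, HsBr, HsBt, HsCr, HsCt, TpBr, TpBt, TpCr, TpCt, TsBr, TsBt, TsCr, TsCt. Columns: Lo/N, Lo/W, Lo/E, Mid/N, Mid/W, Mid/E.
{HpBr, HpBt, HpCr, HpCt} → row (6,4) (6,4) (6,4) (4,3) (4,3) (4,3)
{HsBr, HsCr} → row (6,4) (6,4) (6,4) (2,1) (2,1) (2,1)
{HsBt, HsCt} → row (6,4) (6,4) (6,4) (2,0) (2,0) (2,0)
{TpBr, TpBt, TsBr, TsBt} → row (4,1) (0,6) (5,0) (4,1) (0,6) (5,0)
{TpCr, TpCt, TsCr, TsCt} → row (2,3) (0,6) (5,0) (2,3) (0,6) (5,0)
That's 5 distinct rows out of 16 strategies.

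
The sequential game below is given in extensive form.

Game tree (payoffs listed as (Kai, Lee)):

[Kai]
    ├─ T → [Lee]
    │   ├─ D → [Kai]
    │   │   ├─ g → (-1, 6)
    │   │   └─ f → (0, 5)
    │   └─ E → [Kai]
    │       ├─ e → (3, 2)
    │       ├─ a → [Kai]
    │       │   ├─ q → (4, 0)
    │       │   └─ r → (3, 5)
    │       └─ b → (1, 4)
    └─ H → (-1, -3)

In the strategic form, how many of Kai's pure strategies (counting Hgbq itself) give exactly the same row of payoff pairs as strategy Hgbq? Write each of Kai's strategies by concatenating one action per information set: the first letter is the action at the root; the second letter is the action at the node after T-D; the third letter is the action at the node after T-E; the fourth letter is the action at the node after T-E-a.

12

Row for Hgbq (columns D, E): (-1,-3) (-1,-3).
Under Hgbq, Kai's choice at the node after T-D and at the node after T-E and at the node after T-E-a can never be reached regardless of what Lee does, so varying those choices leaves every outcome unchanged.
Holding the reachable choices fixed and varying the unreachable ones freely already gives 2 × 3 × 2 = 12 equivalent strategies.
No other strategy reproduces this row, so those 12 are the full class: Hgeq, Hger, Hgaq, Hgar, Hgbq, Hgbr, Hfeq, Hfer, Hfaq, Hfar, Hfbq, Hfbr.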